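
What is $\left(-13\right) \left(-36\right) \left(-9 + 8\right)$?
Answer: $-468$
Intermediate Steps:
$\left(-13\right) \left(-36\right) \left(-9 + 8\right) = 468 \left(-1\right) = -468$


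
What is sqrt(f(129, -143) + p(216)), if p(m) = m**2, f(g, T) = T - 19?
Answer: 9*sqrt(574) ≈ 215.62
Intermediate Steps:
f(g, T) = -19 + T
sqrt(f(129, -143) + p(216)) = sqrt((-19 - 143) + 216**2) = sqrt(-162 + 46656) = sqrt(46494) = 9*sqrt(574)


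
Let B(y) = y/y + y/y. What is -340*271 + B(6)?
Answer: -92138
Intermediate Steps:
B(y) = 2 (B(y) = 1 + 1 = 2)
-340*271 + B(6) = -340*271 + 2 = -92140 + 2 = -92138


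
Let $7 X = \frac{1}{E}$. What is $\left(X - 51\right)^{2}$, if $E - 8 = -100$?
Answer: $\frac{1078794025}{414736} \approx 2601.2$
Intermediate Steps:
$E = -92$ ($E = 8 - 100 = -92$)
$X = - \frac{1}{644}$ ($X = \frac{1}{7 \left(-92\right)} = \frac{1}{7} \left(- \frac{1}{92}\right) = - \frac{1}{644} \approx -0.0015528$)
$\left(X - 51\right)^{2} = \left(- \frac{1}{644} - 51\right)^{2} = \left(- \frac{32845}{644}\right)^{2} = \frac{1078794025}{414736}$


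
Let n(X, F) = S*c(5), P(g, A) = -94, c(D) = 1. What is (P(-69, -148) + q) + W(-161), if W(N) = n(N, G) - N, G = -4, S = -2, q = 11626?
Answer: 11691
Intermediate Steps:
n(X, F) = -2 (n(X, F) = -2*1 = -2)
W(N) = -2 - N
(P(-69, -148) + q) + W(-161) = (-94 + 11626) + (-2 - 1*(-161)) = 11532 + (-2 + 161) = 11532 + 159 = 11691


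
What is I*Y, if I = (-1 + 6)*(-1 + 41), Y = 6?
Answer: 1200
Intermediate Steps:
I = 200 (I = 5*40 = 200)
I*Y = 200*6 = 1200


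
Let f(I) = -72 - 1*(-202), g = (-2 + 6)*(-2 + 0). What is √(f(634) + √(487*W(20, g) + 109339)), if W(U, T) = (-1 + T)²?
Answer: √(130 + √148786) ≈ 22.710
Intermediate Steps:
g = -8 (g = 4*(-2) = -8)
f(I) = 130 (f(I) = -72 + 202 = 130)
√(f(634) + √(487*W(20, g) + 109339)) = √(130 + √(487*(-1 - 8)² + 109339)) = √(130 + √(487*(-9)² + 109339)) = √(130 + √(487*81 + 109339)) = √(130 + √(39447 + 109339)) = √(130 + √148786)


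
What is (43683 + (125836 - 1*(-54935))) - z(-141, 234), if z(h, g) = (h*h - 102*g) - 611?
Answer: 229052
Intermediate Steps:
z(h, g) = -611 + h² - 102*g (z(h, g) = (h² - 102*g) - 611 = -611 + h² - 102*g)
(43683 + (125836 - 1*(-54935))) - z(-141, 234) = (43683 + (125836 - 1*(-54935))) - (-611 + (-141)² - 102*234) = (43683 + (125836 + 54935)) - (-611 + 19881 - 23868) = (43683 + 180771) - 1*(-4598) = 224454 + 4598 = 229052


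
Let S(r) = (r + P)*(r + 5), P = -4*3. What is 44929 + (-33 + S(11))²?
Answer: 47330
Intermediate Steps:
P = -12
S(r) = (-12 + r)*(5 + r) (S(r) = (r - 12)*(r + 5) = (-12 + r)*(5 + r))
44929 + (-33 + S(11))² = 44929 + (-33 + (-60 + 11² - 7*11))² = 44929 + (-33 + (-60 + 121 - 77))² = 44929 + (-33 - 16)² = 44929 + (-49)² = 44929 + 2401 = 47330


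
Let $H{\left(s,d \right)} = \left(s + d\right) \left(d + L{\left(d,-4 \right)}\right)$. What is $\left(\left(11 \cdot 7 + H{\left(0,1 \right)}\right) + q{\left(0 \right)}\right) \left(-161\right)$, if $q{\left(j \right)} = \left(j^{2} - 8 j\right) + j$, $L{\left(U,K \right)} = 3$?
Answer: $-13041$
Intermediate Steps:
$q{\left(j \right)} = j^{2} - 7 j$
$H{\left(s,d \right)} = \left(3 + d\right) \left(d + s\right)$ ($H{\left(s,d \right)} = \left(s + d\right) \left(d + 3\right) = \left(d + s\right) \left(3 + d\right) = \left(3 + d\right) \left(d + s\right)$)
$\left(\left(11 \cdot 7 + H{\left(0,1 \right)}\right) + q{\left(0 \right)}\right) \left(-161\right) = \left(\left(11 \cdot 7 + \left(1^{2} + 3 \cdot 1 + 3 \cdot 0 + 1 \cdot 0\right)\right) + 0 \left(-7 + 0\right)\right) \left(-161\right) = \left(\left(77 + \left(1 + 3 + 0 + 0\right)\right) + 0 \left(-7\right)\right) \left(-161\right) = \left(\left(77 + 4\right) + 0\right) \left(-161\right) = \left(81 + 0\right) \left(-161\right) = 81 \left(-161\right) = -13041$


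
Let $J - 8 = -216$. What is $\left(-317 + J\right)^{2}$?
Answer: $275625$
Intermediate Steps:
$J = -208$ ($J = 8 - 216 = -208$)
$\left(-317 + J\right)^{2} = \left(-317 - 208\right)^{2} = \left(-525\right)^{2} = 275625$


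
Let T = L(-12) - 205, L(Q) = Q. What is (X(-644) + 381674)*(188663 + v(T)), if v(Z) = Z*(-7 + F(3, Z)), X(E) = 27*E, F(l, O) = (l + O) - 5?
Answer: 86592603630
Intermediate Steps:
F(l, O) = -5 + O + l (F(l, O) = (O + l) - 5 = -5 + O + l)
T = -217 (T = -12 - 205 = -217)
v(Z) = Z*(-9 + Z) (v(Z) = Z*(-7 + (-5 + Z + 3)) = Z*(-7 + (-2 + Z)) = Z*(-9 + Z))
(X(-644) + 381674)*(188663 + v(T)) = (27*(-644) + 381674)*(188663 - 217*(-9 - 217)) = (-17388 + 381674)*(188663 - 217*(-226)) = 364286*(188663 + 49042) = 364286*237705 = 86592603630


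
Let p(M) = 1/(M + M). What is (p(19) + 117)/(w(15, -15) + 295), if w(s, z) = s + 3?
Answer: 4447/11894 ≈ 0.37389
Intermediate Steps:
w(s, z) = 3 + s
p(M) = 1/(2*M)
(p(19) + 117)/(w(15, -15) + 295) = ((1/2)/19 + 117)/((3 + 15) + 295) = ((1/2)*(1/19) + 117)/(18 + 295) = (1/38 + 117)/313 = (4447/38)*(1/313) = 4447/11894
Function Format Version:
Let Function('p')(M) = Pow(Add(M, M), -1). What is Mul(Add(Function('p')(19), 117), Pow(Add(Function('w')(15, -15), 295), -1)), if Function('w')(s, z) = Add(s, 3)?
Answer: Rational(4447, 11894) ≈ 0.37389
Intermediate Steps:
Function('w')(s, z) = Add(3, s)
Function('p')(M) = Mul(Rational(1, 2), Pow(M, -1)) (Function('p')(M) = Pow(Mul(2, M), -1) = Mul(Rational(1, 2), Pow(M, -1)))
Mul(Add(Function('p')(19), 117), Pow(Add(Function('w')(15, -15), 295), -1)) = Mul(Add(Mul(Rational(1, 2), Pow(19, -1)), 117), Pow(Add(Add(3, 15), 295), -1)) = Mul(Add(Mul(Rational(1, 2), Rational(1, 19)), 117), Pow(Add(18, 295), -1)) = Mul(Add(Rational(1, 38), 117), Pow(313, -1)) = Mul(Rational(4447, 38), Rational(1, 313)) = Rational(4447, 11894)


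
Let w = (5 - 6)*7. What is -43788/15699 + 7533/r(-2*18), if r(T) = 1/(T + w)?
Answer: -1695082723/5233 ≈ -3.2392e+5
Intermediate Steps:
w = -7 (w = -1*7 = -7)
r(T) = 1/(-7 + T) (r(T) = 1/(T - 7) = 1/(-7 + T))
-43788/15699 + 7533/r(-2*18) = -43788/15699 + 7533/(1/(-7 - 2*18)) = -43788*1/15699 + 7533/(1/(-7 - 36)) = -14596/5233 + 7533/(1/(-43)) = -14596/5233 + 7533/(-1/43) = -14596/5233 + 7533*(-43) = -14596/5233 - 323919 = -1695082723/5233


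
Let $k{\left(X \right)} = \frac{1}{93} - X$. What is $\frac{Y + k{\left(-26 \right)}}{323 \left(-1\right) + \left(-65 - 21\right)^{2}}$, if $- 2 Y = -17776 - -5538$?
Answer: $\frac{571486}{657789} \approx 0.8688$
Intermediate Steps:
$Y = 6119$ ($Y = - \frac{-17776 - -5538}{2} = - \frac{-17776 + 5538}{2} = \left(- \frac{1}{2}\right) \left(-12238\right) = 6119$)
$k{\left(X \right)} = \frac{1}{93} - X$
$\frac{Y + k{\left(-26 \right)}}{323 \left(-1\right) + \left(-65 - 21\right)^{2}} = \frac{6119 + \left(\frac{1}{93} - -26\right)}{323 \left(-1\right) + \left(-65 - 21\right)^{2}} = \frac{6119 + \left(\frac{1}{93} + 26\right)}{-323 + \left(-86\right)^{2}} = \frac{6119 + \frac{2419}{93}}{-323 + 7396} = \frac{571486}{93 \cdot 7073} = \frac{571486}{93} \cdot \frac{1}{7073} = \frac{571486}{657789}$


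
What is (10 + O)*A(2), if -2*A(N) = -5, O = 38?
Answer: 120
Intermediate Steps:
A(N) = 5/2 (A(N) = -1/2*(-5) = 5/2)
(10 + O)*A(2) = (10 + 38)*(5/2) = 48*(5/2) = 120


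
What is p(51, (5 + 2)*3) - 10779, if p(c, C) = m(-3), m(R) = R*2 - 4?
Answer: -10789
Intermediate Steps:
m(R) = -4 + 2*R (m(R) = 2*R - 4 = -4 + 2*R)
p(c, C) = -10 (p(c, C) = -4 + 2*(-3) = -4 - 6 = -10)
p(51, (5 + 2)*3) - 10779 = -10 - 10779 = -10789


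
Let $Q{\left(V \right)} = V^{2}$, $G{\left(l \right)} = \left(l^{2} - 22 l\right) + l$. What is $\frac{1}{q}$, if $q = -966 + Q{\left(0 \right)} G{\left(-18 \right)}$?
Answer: $- \frac{1}{966} \approx -0.0010352$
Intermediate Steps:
$G{\left(l \right)} = l^{2} - 21 l$
$q = -966$ ($q = -966 + 0^{2} \left(- 18 \left(-21 - 18\right)\right) = -966 + 0 \left(\left(-18\right) \left(-39\right)\right) = -966 + 0 \cdot 702 = -966 + 0 = -966$)
$\frac{1}{q} = \frac{1}{-966} = - \frac{1}{966}$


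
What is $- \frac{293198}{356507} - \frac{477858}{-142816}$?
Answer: $\frac{64243178219}{25457451856} \approx 2.5236$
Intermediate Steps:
$- \frac{293198}{356507} - \frac{477858}{-142816} = \left(-293198\right) \frac{1}{356507} - - \frac{238929}{71408} = - \frac{293198}{356507} + \frac{238929}{71408} = \frac{64243178219}{25457451856}$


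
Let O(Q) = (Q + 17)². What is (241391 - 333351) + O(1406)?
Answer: 1932969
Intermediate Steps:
O(Q) = (17 + Q)²
(241391 - 333351) + O(1406) = (241391 - 333351) + (17 + 1406)² = -91960 + 1423² = -91960 + 2024929 = 1932969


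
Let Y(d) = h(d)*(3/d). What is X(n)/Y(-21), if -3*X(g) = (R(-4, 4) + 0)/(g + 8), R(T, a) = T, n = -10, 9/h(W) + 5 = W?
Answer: -364/27 ≈ -13.481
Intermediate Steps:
h(W) = 9/(-5 + W)
Y(d) = 27/(d*(-5 + d)) (Y(d) = (9/(-5 + d))*(3/d) = 27/(d*(-5 + d)))
X(g) = 4/(3*(8 + g)) (X(g) = -(-4 + 0)/(3*(g + 8)) = -(-4)/(3*(8 + g)) = 4/(3*(8 + g)))
X(n)/Y(-21) = (4/(3*(8 - 10)))/((27/(-21*(-5 - 21)))) = ((4/3)/(-2))/((27*(-1/21)/(-26))) = ((4/3)*(-1/2))/((27*(-1/21)*(-1/26))) = -2/(3*9/182) = -2/3*182/9 = -364/27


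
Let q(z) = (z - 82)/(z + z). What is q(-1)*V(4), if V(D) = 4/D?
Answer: 83/2 ≈ 41.500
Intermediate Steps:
q(z) = (-82 + z)/(2*z) (q(z) = (-82 + z)/((2*z)) = (-82 + z)*(1/(2*z)) = (-82 + z)/(2*z))
q(-1)*V(4) = ((1/2)*(-82 - 1)/(-1))*(4/4) = ((1/2)*(-1)*(-83))*(4*(1/4)) = (83/2)*1 = 83/2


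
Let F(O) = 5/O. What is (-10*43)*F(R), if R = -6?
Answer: 1075/3 ≈ 358.33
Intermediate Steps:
(-10*43)*F(R) = (-10*43)*(5/(-6)) = -2150*(-1)/6 = -430*(-⅚) = 1075/3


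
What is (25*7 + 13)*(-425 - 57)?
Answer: -90616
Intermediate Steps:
(25*7 + 13)*(-425 - 57) = (175 + 13)*(-482) = 188*(-482) = -90616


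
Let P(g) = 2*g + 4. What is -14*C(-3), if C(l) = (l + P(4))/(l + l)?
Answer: 21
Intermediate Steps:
P(g) = 4 + 2*g
C(l) = (12 + l)/(2*l) (C(l) = (l + (4 + 2*4))/(l + l) = (l + (4 + 8))/((2*l)) = (l + 12)*(1/(2*l)) = (12 + l)*(1/(2*l)) = (12 + l)/(2*l))
-14*C(-3) = -7*(12 - 3)/(-3) = -7*(-1)*9/3 = -14*(-3/2) = 21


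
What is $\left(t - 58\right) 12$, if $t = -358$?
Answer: $-4992$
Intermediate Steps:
$\left(t - 58\right) 12 = \left(-358 - 58\right) 12 = \left(-416\right) 12 = -4992$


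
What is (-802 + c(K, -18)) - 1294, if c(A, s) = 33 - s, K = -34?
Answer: -2045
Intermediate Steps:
(-802 + c(K, -18)) - 1294 = (-802 + (33 - 1*(-18))) - 1294 = (-802 + (33 + 18)) - 1294 = (-802 + 51) - 1294 = -751 - 1294 = -2045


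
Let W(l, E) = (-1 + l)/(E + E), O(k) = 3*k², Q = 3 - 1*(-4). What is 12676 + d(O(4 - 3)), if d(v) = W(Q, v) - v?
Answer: 12674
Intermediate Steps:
Q = 7 (Q = 3 + 4 = 7)
W(l, E) = (-1 + l)/(2*E) (W(l, E) = (-1 + l)/((2*E)) = (-1 + l)*(1/(2*E)) = (-1 + l)/(2*E))
d(v) = -v + 3/v (d(v) = (-1 + 7)/(2*v) - v = (½)*6/v - v = 3/v - v = -v + 3/v)
12676 + d(O(4 - 3)) = 12676 + (-3*(4 - 3)² + 3/((3*(4 - 3)²))) = 12676 + (-3*1² + 3/((3*1²))) = 12676 + (-3 + 3/((3*1))) = 12676 + (-1*3 + 3/3) = 12676 + (-3 + 3*(⅓)) = 12676 + (-3 + 1) = 12676 - 2 = 12674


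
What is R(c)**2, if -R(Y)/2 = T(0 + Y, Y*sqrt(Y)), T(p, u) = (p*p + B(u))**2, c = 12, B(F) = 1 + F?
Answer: 2652095236 + 1266887040*sqrt(3) ≈ 4.8464e+9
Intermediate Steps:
T(p, u) = (1 + u + p**2)**2 (T(p, u) = (p*p + (1 + u))**2 = (p**2 + (1 + u))**2 = (1 + u + p**2)**2)
R(Y) = -2*(1 + Y**2 + Y**(3/2))**2 (R(Y) = -2*(1 + Y*sqrt(Y) + (0 + Y)**2)**2 = -2*(1 + Y**(3/2) + Y**2)**2 = -2*(1 + Y**2 + Y**(3/2))**2)
R(c)**2 = (-2*(1 + 12**2 + 12**(3/2))**2)**2 = (-2*(1 + 144 + 24*sqrt(3))**2)**2 = (-2*(145 + 24*sqrt(3))**2)**2 = 4*(145 + 24*sqrt(3))**4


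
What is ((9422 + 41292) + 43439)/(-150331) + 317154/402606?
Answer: 1628585876/10087360431 ≈ 0.16145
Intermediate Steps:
((9422 + 41292) + 43439)/(-150331) + 317154/402606 = (50714 + 43439)*(-1/150331) + 317154*(1/402606) = 94153*(-1/150331) + 52859/67101 = -94153/150331 + 52859/67101 = 1628585876/10087360431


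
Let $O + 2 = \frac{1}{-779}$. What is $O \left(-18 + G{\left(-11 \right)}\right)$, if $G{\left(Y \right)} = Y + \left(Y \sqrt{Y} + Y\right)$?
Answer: $\frac{62360}{779} + \frac{17149 i \sqrt{11}}{779} \approx 80.051 + 73.013 i$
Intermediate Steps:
$G{\left(Y \right)} = Y^{\frac{3}{2}} + 2 Y$ ($G{\left(Y \right)} = Y + \left(Y^{\frac{3}{2}} + Y\right) = Y + \left(Y + Y^{\frac{3}{2}}\right) = Y^{\frac{3}{2}} + 2 Y$)
$O = - \frac{1559}{779}$ ($O = -2 + \frac{1}{-779} = -2 - \frac{1}{779} = - \frac{1559}{779} \approx -2.0013$)
$O \left(-18 + G{\left(-11 \right)}\right) = - \frac{1559 \left(-18 + \left(\left(-11\right)^{\frac{3}{2}} + 2 \left(-11\right)\right)\right)}{779} = - \frac{1559 \left(-18 - \left(22 + 11 i \sqrt{11}\right)\right)}{779} = - \frac{1559 \left(-40 - 11 i \sqrt{11}\right)}{779} = \frac{62360}{779} + \frac{17149 i \sqrt{11}}{779}$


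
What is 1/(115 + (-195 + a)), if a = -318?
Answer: -1/398 ≈ -0.0025126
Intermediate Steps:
1/(115 + (-195 + a)) = 1/(115 + (-195 - 318)) = 1/(115 - 513) = 1/(-398) = -1/398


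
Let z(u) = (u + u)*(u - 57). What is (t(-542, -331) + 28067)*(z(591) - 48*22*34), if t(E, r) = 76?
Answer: 16753077612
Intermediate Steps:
z(u) = 2*u*(-57 + u) (z(u) = (2*u)*(-57 + u) = 2*u*(-57 + u))
(t(-542, -331) + 28067)*(z(591) - 48*22*34) = (76 + 28067)*(2*591*(-57 + 591) - 48*22*34) = 28143*(2*591*534 - 1056*34) = 28143*(631188 - 35904) = 28143*595284 = 16753077612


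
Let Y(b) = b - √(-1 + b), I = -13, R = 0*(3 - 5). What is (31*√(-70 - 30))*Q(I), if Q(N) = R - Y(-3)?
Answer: -620 + 930*I ≈ -620.0 + 930.0*I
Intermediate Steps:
R = 0 (R = 0*(-2) = 0)
Q(N) = 3 + 2*I (Q(N) = 0 - (-3 - √(-1 - 3)) = 0 - (-3 - √(-4)) = 0 - (-3 - 2*I) = 0 + (3 + 2*I) = 3 + 2*I)
(31*√(-70 - 30))*Q(I) = (31*√(-70 - 30))*(3 + 2*I) = (31*√(-100))*(3 + 2*I) = (31*(10*I))*(3 + 2*I) = (310*I)*(3 + 2*I) = 310*I*(3 + 2*I)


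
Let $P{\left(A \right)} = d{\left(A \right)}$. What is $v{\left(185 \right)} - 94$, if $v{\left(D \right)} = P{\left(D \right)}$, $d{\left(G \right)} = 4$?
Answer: $-90$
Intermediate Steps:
$P{\left(A \right)} = 4$
$v{\left(D \right)} = 4$
$v{\left(185 \right)} - 94 = 4 - 94 = -90$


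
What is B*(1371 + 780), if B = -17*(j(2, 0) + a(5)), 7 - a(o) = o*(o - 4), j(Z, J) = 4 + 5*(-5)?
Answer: 694773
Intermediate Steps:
j(Z, J) = -21 (j(Z, J) = 4 - 25 = -21)
a(o) = 7 - o*(-4 + o) (a(o) = 7 - o*(o - 4) = 7 - o*(-4 + o))
B = 323 (B = -17*(-21 + (7 - 1*5² + 4*5)) = -17*(-21 + (7 - 1*25 + 20)) = -17*(-21 + (7 - 25 + 20)) = -17*(-21 + 2) = -17*(-19) = 323)
B*(1371 + 780) = 323*(1371 + 780) = 323*2151 = 694773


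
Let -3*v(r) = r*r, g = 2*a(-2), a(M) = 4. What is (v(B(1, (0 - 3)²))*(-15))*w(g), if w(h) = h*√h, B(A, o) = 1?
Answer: 80*√2 ≈ 113.14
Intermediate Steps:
g = 8 (g = 2*4 = 8)
v(r) = -r²/3 (v(r) = -r*r/3 = -r²/3)
w(h) = h^(3/2)
(v(B(1, (0 - 3)²))*(-15))*w(g) = (-⅓*1²*(-15))*8^(3/2) = (-⅓*1*(-15))*(16*√2) = (-⅓*(-15))*(16*√2) = 5*(16*√2) = 80*√2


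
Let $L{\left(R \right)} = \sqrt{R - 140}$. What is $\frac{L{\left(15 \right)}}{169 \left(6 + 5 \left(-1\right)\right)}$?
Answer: $\frac{5 i \sqrt{5}}{169} \approx 0.066156 i$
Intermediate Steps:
$L{\left(R \right)} = \sqrt{-140 + R}$ ($L{\left(R \right)} = \sqrt{R - 140} = \sqrt{-140 + R}$)
$\frac{L{\left(15 \right)}}{169 \left(6 + 5 \left(-1\right)\right)} = \frac{\sqrt{-140 + 15}}{169 \left(6 + 5 \left(-1\right)\right)} = \frac{\sqrt{-125}}{169 \left(6 - 5\right)} = \frac{5 i \sqrt{5}}{169 \cdot 1} = \frac{5 i \sqrt{5}}{169}$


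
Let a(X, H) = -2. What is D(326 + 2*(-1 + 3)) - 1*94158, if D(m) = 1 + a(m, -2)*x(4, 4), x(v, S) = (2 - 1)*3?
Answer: -94163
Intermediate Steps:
x(v, S) = 3 (x(v, S) = 1*3 = 3)
D(m) = -5 (D(m) = 1 - 2*3 = 1 - 6 = -5)
D(326 + 2*(-1 + 3)) - 1*94158 = -5 - 1*94158 = -5 - 94158 = -94163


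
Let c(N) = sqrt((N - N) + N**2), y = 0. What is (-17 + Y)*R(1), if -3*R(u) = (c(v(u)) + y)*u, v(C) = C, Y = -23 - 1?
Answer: 41/3 ≈ 13.667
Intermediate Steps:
Y = -24
c(N) = sqrt(N**2) (c(N) = sqrt(0 + N**2) = sqrt(N**2))
R(u) = -u*sqrt(u**2)/3 (R(u) = -(sqrt(u**2) + 0)*u/3 = -sqrt(u**2)*u/3 = -u*sqrt(u**2)/3)
(-17 + Y)*R(1) = (-17 - 24)*(-1/3*1*sqrt(1**2)) = -(-41)*sqrt(1)/3 = -(-41)/3 = -41*(-1/3) = 41/3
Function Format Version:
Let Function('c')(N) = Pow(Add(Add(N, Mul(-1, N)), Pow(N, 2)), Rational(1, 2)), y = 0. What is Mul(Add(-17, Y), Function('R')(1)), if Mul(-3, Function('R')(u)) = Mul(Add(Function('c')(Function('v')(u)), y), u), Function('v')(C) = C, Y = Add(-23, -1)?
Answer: Rational(41, 3) ≈ 13.667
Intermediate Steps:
Y = -24
Function('c')(N) = Pow(Pow(N, 2), Rational(1, 2)) (Function('c')(N) = Pow(Add(0, Pow(N, 2)), Rational(1, 2)) = Pow(Pow(N, 2), Rational(1, 2)))
Function('R')(u) = Mul(Rational(-1, 3), u, Pow(Pow(u, 2), Rational(1, 2))) (Function('R')(u) = Mul(Rational(-1, 3), Mul(Add(Pow(Pow(u, 2), Rational(1, 2)), 0), u)) = Mul(Rational(-1, 3), Mul(Pow(Pow(u, 2), Rational(1, 2)), u)) = Mul(Rational(-1, 3), Mul(u, Pow(Pow(u, 2), Rational(1, 2)))) = Mul(Rational(-1, 3), u, Pow(Pow(u, 2), Rational(1, 2))))
Mul(Add(-17, Y), Function('R')(1)) = Mul(Add(-17, -24), Mul(Rational(-1, 3), 1, Pow(Pow(1, 2), Rational(1, 2)))) = Mul(-41, Mul(Rational(-1, 3), 1, Pow(1, Rational(1, 2)))) = Mul(-41, Mul(Rational(-1, 3), 1, 1)) = Mul(-41, Rational(-1, 3)) = Rational(41, 3)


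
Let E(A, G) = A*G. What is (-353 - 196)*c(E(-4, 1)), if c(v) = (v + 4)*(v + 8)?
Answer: 0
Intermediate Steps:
c(v) = (4 + v)*(8 + v)
(-353 - 196)*c(E(-4, 1)) = (-353 - 196)*(32 + (-4*1)² + 12*(-4*1)) = -549*(32 + (-4)² + 12*(-4)) = -549*(32 + 16 - 48) = -549*0 = 0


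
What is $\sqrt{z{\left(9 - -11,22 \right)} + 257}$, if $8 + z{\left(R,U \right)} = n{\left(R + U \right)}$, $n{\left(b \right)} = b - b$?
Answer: $\sqrt{249} \approx 15.78$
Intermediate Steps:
$n{\left(b \right)} = 0$
$z{\left(R,U \right)} = -8$ ($z{\left(R,U \right)} = -8 + 0 = -8$)
$\sqrt{z{\left(9 - -11,22 \right)} + 257} = \sqrt{-8 + 257} = \sqrt{249}$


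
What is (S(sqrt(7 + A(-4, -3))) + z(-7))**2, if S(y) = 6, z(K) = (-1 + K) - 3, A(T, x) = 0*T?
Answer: 25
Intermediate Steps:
A(T, x) = 0
z(K) = -4 + K
(S(sqrt(7 + A(-4, -3))) + z(-7))**2 = (6 + (-4 - 7))**2 = (6 - 11)**2 = (-5)**2 = 25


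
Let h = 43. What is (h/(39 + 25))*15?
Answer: 645/64 ≈ 10.078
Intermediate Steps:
(h/(39 + 25))*15 = (43/(39 + 25))*15 = (43/64)*15 = 645/64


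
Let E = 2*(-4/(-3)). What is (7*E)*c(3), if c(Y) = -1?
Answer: -56/3 ≈ -18.667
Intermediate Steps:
E = 8/3 (E = 2*(-4*(-⅓)) = 2*(4/3) = 8/3 ≈ 2.6667)
(7*E)*c(3) = (7*(8/3))*(-1) = (56/3)*(-1) = -56/3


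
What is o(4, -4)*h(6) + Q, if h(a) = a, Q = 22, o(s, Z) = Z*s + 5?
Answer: -44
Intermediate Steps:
o(s, Z) = 5 + Z*s
o(4, -4)*h(6) + Q = (5 - 4*4)*6 + 22 = (5 - 16)*6 + 22 = -11*6 + 22 = -66 + 22 = -44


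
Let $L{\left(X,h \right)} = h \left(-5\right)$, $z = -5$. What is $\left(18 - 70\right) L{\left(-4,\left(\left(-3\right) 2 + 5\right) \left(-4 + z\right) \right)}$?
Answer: $2340$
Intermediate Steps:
$L{\left(X,h \right)} = - 5 h$
$\left(18 - 70\right) L{\left(-4,\left(\left(-3\right) 2 + 5\right) \left(-4 + z\right) \right)} = \left(18 - 70\right) \left(- 5 \left(\left(-3\right) 2 + 5\right) \left(-4 - 5\right)\right) = - 52 \left(- 5 \left(-6 + 5\right) \left(-9\right)\right) = - 52 \left(- 5 \left(\left(-1\right) \left(-9\right)\right)\right) = - 52 \left(\left(-5\right) 9\right) = \left(-52\right) \left(-45\right) = 2340$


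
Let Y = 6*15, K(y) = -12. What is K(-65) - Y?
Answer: -102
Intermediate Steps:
Y = 90
K(-65) - Y = -12 - 1*90 = -12 - 90 = -102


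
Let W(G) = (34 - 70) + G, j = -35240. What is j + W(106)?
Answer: -35170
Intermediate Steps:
W(G) = -36 + G
j + W(106) = -35240 + (-36 + 106) = -35240 + 70 = -35170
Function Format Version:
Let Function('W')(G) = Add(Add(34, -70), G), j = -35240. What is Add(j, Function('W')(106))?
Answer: -35170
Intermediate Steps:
Function('W')(G) = Add(-36, G)
Add(j, Function('W')(106)) = Add(-35240, Add(-36, 106)) = Add(-35240, 70) = -35170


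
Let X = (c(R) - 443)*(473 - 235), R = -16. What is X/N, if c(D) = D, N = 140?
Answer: -7803/10 ≈ -780.30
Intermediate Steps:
X = -109242 (X = (-16 - 443)*(473 - 235) = -459*238 = -109242)
X/N = -109242/140 = -109242*1/140 = -7803/10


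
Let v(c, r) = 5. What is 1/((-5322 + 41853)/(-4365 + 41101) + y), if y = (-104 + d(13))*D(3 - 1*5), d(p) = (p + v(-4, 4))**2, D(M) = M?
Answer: -896/393349 ≈ -0.0022779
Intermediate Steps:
d(p) = (5 + p)**2 (d(p) = (p + 5)**2 = (5 + p)**2)
y = -440 (y = (-104 + (5 + 13)**2)*(3 - 1*5) = (-104 + 18**2)*(3 - 5) = (-104 + 324)*(-2) = 220*(-2) = -440)
1/((-5322 + 41853)/(-4365 + 41101) + y) = 1/((-5322 + 41853)/(-4365 + 41101) - 440) = 1/(36531/36736 - 440) = 1/(36531*(1/36736) - 440) = 1/(891/896 - 440) = 1/(-393349/896) = -896/393349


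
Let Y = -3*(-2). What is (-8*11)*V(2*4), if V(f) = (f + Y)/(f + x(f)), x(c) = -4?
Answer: -308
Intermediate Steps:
Y = 6
V(f) = (6 + f)/(-4 + f) (V(f) = (f + 6)/(f - 4) = (6 + f)/(-4 + f))
(-8*11)*V(2*4) = (-8*11)*((6 + 2*4)/(-4 + 2*4)) = -88*(6 + 8)/(-4 + 8) = -88*14/4 = -22*14 = -88*7/2 = -308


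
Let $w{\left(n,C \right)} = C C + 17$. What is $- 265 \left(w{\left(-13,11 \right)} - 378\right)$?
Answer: $63600$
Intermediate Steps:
$w{\left(n,C \right)} = 17 + C^{2}$ ($w{\left(n,C \right)} = C^{2} + 17 = 17 + C^{2}$)
$- 265 \left(w{\left(-13,11 \right)} - 378\right) = - 265 \left(\left(17 + 11^{2}\right) - 378\right) = - 265 \left(\left(17 + 121\right) - 378\right) = - 265 \left(138 - 378\right) = \left(-265\right) \left(-240\right) = 63600$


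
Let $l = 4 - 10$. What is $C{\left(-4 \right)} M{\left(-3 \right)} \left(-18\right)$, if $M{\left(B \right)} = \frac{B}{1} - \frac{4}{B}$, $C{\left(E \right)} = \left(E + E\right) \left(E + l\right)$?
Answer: $2400$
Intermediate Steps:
$l = -6$ ($l = 4 - 10 = -6$)
$C{\left(E \right)} = 2 E \left(-6 + E\right)$ ($C{\left(E \right)} = \left(E + E\right) \left(E - 6\right) = 2 E \left(-6 + E\right)$)
$M{\left(B \right)} = B - \frac{4}{B}$ ($M{\left(B \right)} = B 1 - \frac{4}{B} = B - \frac{4}{B}$)
$C{\left(-4 \right)} M{\left(-3 \right)} \left(-18\right) = 2 \left(-4\right) \left(-6 - 4\right) \left(-3 - \frac{4}{-3}\right) \left(-18\right) = 2 \left(-4\right) \left(-10\right) \left(-3 - - \frac{4}{3}\right) \left(-18\right) = 80 \left(-3 + \frac{4}{3}\right) \left(-18\right) = 80 \left(- \frac{5}{3}\right) \left(-18\right) = \left(- \frac{400}{3}\right) \left(-18\right) = 2400$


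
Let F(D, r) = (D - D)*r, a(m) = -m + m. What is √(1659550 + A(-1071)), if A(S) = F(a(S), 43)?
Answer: 5*√66382 ≈ 1288.2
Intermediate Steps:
a(m) = 0
F(D, r) = 0 (F(D, r) = 0*r = 0)
A(S) = 0
√(1659550 + A(-1071)) = √(1659550 + 0) = √1659550 = 5*√66382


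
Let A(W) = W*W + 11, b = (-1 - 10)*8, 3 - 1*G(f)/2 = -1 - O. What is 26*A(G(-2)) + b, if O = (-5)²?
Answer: 87662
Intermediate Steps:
O = 25
G(f) = 58 (G(f) = 6 - 2*(-1 - 1*25) = 6 - 2*(-1 - 25) = 6 - 2*(-26) = 6 + 52 = 58)
b = -88 (b = -11*8 = -88)
A(W) = 11 + W² (A(W) = W² + 11 = 11 + W²)
26*A(G(-2)) + b = 26*(11 + 58²) - 88 = 26*(11 + 3364) - 88 = 26*3375 - 88 = 87750 - 88 = 87662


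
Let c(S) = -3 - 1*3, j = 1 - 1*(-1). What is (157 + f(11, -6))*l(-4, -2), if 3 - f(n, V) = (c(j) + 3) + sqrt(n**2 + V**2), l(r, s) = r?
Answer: -652 + 4*sqrt(157) ≈ -601.88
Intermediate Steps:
j = 2 (j = 1 + 1 = 2)
c(S) = -6 (c(S) = -3 - 3 = -6)
f(n, V) = 6 - sqrt(V**2 + n**2) (f(n, V) = 3 - ((-6 + 3) + sqrt(n**2 + V**2)) = 3 - (-3 + sqrt(V**2 + n**2)) = 3 + (3 - sqrt(V**2 + n**2)) = 6 - sqrt(V**2 + n**2))
(157 + f(11, -6))*l(-4, -2) = (157 + (6 - sqrt((-6)**2 + 11**2)))*(-4) = (157 + (6 - sqrt(36 + 121)))*(-4) = (157 + (6 - sqrt(157)))*(-4) = (163 - sqrt(157))*(-4) = -652 + 4*sqrt(157)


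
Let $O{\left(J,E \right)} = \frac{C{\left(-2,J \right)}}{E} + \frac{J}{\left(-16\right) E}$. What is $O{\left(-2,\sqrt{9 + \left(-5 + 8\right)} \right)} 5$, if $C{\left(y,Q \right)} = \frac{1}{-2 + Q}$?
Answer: $- \frac{5 \sqrt{3}}{48} \approx -0.18042$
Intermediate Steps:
$O{\left(J,E \right)} = \frac{1}{E \left(-2 + J\right)} - \frac{J}{16 E}$ ($O{\left(J,E \right)} = \frac{1}{\left(-2 + J\right) E} + \frac{J}{\left(-16\right) E} = \frac{1}{E \left(-2 + J\right)} + J \left(- \frac{1}{16 E}\right) = \frac{1}{E \left(-2 + J\right)} - \frac{J}{16 E}$)
$O{\left(-2,\sqrt{9 + \left(-5 + 8\right)} \right)} 5 = \frac{16 - - 2 \left(-2 - 2\right)}{16 \sqrt{9 + \left(-5 + 8\right)} \left(-2 - 2\right)} 5 = \frac{16 - \left(-2\right) \left(-4\right)}{16 \sqrt{9 + 3} \left(-4\right)} 5 = \frac{1}{16} \frac{1}{\sqrt{12}} \left(- \frac{1}{4}\right) \left(16 - 8\right) 5 = \frac{1}{16} \frac{1}{2 \sqrt{3}} \left(- \frac{1}{4}\right) 8 \cdot 5 = \frac{1}{16} \frac{\sqrt{3}}{6} \left(- \frac{1}{4}\right) 8 \cdot 5 = - \frac{\sqrt{3}}{48} \cdot 5 = - \frac{5 \sqrt{3}}{48}$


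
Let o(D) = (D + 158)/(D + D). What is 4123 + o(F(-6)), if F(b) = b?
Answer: 12331/3 ≈ 4110.3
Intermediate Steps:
o(D) = (158 + D)/(2*D) (o(D) = (158 + D)/((2*D)) = (158 + D)*(1/(2*D)) = (158 + D)/(2*D))
4123 + o(F(-6)) = 4123 + (½)*(158 - 6)/(-6) = 4123 + (½)*(-⅙)*152 = 4123 - 38/3 = 12331/3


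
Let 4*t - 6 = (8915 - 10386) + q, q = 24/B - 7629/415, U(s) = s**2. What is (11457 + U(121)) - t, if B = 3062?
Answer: 16817376956/635365 ≈ 26469.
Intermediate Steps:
q = -11675019/635365 (q = 24/3062 - 7629/415 = 24*(1/3062) - 7629*1/415 = 12/1531 - 7629/415 = -11675019/635365 ≈ -18.375)
t = -235621186/635365 (t = 3/2 + ((8915 - 10386) - 11675019/635365)/4 = 3/2 + (-1471 - 11675019/635365)/4 = 3/2 + (1/4)*(-946296934/635365) = 3/2 - 473148467/1270730 = -235621186/635365 ≈ -370.84)
(11457 + U(121)) - t = (11457 + 121**2) - 1*(-235621186/635365) = (11457 + 14641) + 235621186/635365 = 26098 + 235621186/635365 = 16817376956/635365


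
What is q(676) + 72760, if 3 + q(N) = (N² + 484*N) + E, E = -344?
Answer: 856573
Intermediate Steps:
q(N) = -347 + N² + 484*N (q(N) = -3 + ((N² + 484*N) - 344) = -3 + (-344 + N² + 484*N) = -347 + N² + 484*N)
q(676) + 72760 = (-347 + 676² + 484*676) + 72760 = (-347 + 456976 + 327184) + 72760 = 783813 + 72760 = 856573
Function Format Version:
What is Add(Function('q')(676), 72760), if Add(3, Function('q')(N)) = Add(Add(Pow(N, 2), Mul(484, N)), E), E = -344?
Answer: 856573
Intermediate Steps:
Function('q')(N) = Add(-347, Pow(N, 2), Mul(484, N)) (Function('q')(N) = Add(-3, Add(Add(Pow(N, 2), Mul(484, N)), -344)) = Add(-3, Add(-344, Pow(N, 2), Mul(484, N))) = Add(-347, Pow(N, 2), Mul(484, N)))
Add(Function('q')(676), 72760) = Add(Add(-347, Pow(676, 2), Mul(484, 676)), 72760) = Add(Add(-347, 456976, 327184), 72760) = Add(783813, 72760) = 856573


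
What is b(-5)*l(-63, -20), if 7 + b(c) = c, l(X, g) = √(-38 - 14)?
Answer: -24*I*√13 ≈ -86.533*I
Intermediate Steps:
l(X, g) = 2*I*√13 (l(X, g) = √(-52) = 2*I*√13)
b(c) = -7 + c
b(-5)*l(-63, -20) = (-7 - 5)*(2*I*√13) = -24*I*√13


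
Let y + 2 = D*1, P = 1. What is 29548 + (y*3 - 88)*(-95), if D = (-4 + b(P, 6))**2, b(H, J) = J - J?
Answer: 33918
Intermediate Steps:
b(H, J) = 0
D = 16 (D = (-4 + 0)**2 = (-4)**2 = 16)
y = 14 (y = -2 + 16*1 = -2 + 16 = 14)
29548 + (y*3 - 88)*(-95) = 29548 + (14*3 - 88)*(-95) = 29548 + (42 - 88)*(-95) = 29548 - 46*(-95) = 29548 + 4370 = 33918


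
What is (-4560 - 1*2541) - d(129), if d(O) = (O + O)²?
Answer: -73665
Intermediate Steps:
d(O) = 4*O² (d(O) = (2*O)² = 4*O²)
(-4560 - 1*2541) - d(129) = (-4560 - 1*2541) - 4*129² = (-4560 - 2541) - 4*16641 = -7101 - 1*66564 = -7101 - 66564 = -73665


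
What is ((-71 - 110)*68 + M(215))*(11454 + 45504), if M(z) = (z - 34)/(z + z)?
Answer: -150718244061/215 ≈ -7.0102e+8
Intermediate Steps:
M(z) = (-34 + z)/(2*z) (M(z) = (-34 + z)/((2*z)) = (-34 + z)*(1/(2*z)) = (-34 + z)/(2*z))
((-71 - 110)*68 + M(215))*(11454 + 45504) = ((-71 - 110)*68 + (½)*(-34 + 215)/215)*(11454 + 45504) = (-181*68 + (½)*(1/215)*181)*56958 = (-12308 + 181/430)*56958 = -5292259/430*56958 = -150718244061/215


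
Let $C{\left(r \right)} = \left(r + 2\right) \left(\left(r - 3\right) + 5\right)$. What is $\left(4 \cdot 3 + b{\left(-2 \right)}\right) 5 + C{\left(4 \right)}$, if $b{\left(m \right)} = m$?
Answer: $86$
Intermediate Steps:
$C{\left(r \right)} = \left(2 + r\right)^{2}$ ($C{\left(r \right)} = \left(2 + r\right) \left(\left(r - 3\right) + 5\right) = \left(2 + r\right) \left(\left(-3 + r\right) + 5\right) = \left(2 + r\right) \left(2 + r\right) = \left(2 + r\right)^{2}$)
$\left(4 \cdot 3 + b{\left(-2 \right)}\right) 5 + C{\left(4 \right)} = \left(4 \cdot 3 - 2\right) 5 + \left(2 + 4\right)^{2} = \left(12 - 2\right) 5 + 6^{2} = 10 \cdot 5 + 36 = 50 + 36 = 86$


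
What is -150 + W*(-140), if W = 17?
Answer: -2530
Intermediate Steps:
-150 + W*(-140) = -150 + 17*(-140) = -150 - 2380 = -2530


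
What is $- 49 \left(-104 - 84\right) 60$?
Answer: $552720$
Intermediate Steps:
$- 49 \left(-104 - 84\right) 60 = \left(-49\right) \left(-188\right) 60 = 9212 \cdot 60 = 552720$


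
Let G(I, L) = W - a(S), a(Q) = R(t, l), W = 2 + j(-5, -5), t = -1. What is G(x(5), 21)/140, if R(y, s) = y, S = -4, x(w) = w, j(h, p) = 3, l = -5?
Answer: 3/70 ≈ 0.042857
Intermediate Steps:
W = 5 (W = 2 + 3 = 5)
a(Q) = -1
G(I, L) = 6 (G(I, L) = 5 - 1*(-1) = 5 + 1 = 6)
G(x(5), 21)/140 = 6/140 = 6*(1/140) = 3/70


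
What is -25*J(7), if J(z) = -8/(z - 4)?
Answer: 200/3 ≈ 66.667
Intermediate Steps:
J(z) = -8/(-4 + z)
-25*J(7) = -(-200)/(-4 + 7) = -(-200)/3 = -25*(-8/3) = 200/3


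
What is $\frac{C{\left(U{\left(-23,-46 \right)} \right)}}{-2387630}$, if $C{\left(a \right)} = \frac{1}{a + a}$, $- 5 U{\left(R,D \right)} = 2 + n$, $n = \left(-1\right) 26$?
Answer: $- \frac{1}{22921248} \approx -4.3628 \cdot 10^{-8}$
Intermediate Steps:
$n = -26$
$U{\left(R,D \right)} = \frac{24}{5}$ ($U{\left(R,D \right)} = - \frac{2 - 26}{5} = \left(- \frac{1}{5}\right) \left(-24\right) = \frac{24}{5}$)
$C{\left(a \right)} = \frac{1}{2 a}$
$\frac{C{\left(U{\left(-23,-46 \right)} \right)}}{-2387630} = \frac{\frac{1}{2} \frac{1}{\frac{24}{5}}}{-2387630} = \frac{1}{2} \cdot \frac{5}{24} \left(- \frac{1}{2387630}\right) = \frac{5}{48} \left(- \frac{1}{2387630}\right) = - \frac{1}{22921248}$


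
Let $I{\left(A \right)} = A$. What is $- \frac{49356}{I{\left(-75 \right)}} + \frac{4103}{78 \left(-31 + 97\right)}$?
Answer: $\frac{7708861}{11700} \approx 658.88$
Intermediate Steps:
$- \frac{49356}{I{\left(-75 \right)}} + \frac{4103}{78 \left(-31 + 97\right)} = - \frac{49356}{-75} + \frac{4103}{78 \left(-31 + 97\right)} = \left(-49356\right) \left(- \frac{1}{75}\right) + \frac{4103}{78 \cdot 66} = \frac{16452}{25} + \frac{4103}{5148} = \frac{16452}{25} + 4103 \cdot \frac{1}{5148} = \frac{16452}{25} + \frac{373}{468} = \frac{7708861}{11700}$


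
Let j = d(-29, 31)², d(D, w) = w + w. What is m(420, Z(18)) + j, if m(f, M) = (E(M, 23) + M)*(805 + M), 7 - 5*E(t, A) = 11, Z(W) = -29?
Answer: -96404/5 ≈ -19281.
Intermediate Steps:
d(D, w) = 2*w
E(t, A) = -⅘ (E(t, A) = 7/5 - ⅕*11 = 7/5 - 11/5 = -⅘)
j = 3844 (j = (2*31)² = 62² = 3844)
m(f, M) = (805 + M)*(-⅘ + M) (m(f, M) = (-⅘ + M)*(805 + M) = (805 + M)*(-⅘ + M))
m(420, Z(18)) + j = (-644 + (-29)² + (4021/5)*(-29)) + 3844 = (-644 + 841 - 116609/5) + 3844 = -115624/5 + 3844 = -96404/5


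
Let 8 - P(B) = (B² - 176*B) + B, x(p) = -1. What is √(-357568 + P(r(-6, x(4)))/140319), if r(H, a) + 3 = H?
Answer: 4*I*√48891023551965/46773 ≈ 597.97*I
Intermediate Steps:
r(H, a) = -3 + H
P(B) = 8 - B² + 175*B (P(B) = 8 - ((B² - 176*B) + B) = 8 - (B² - 175*B) = 8 + (-B² + 175*B) = 8 - B² + 175*B)
√(-357568 + P(r(-6, x(4)))/140319) = √(-357568 + (8 - (-3 - 6)² + 175*(-3 - 6))/140319) = √(-357568 + (8 - 1*(-9)² + 175*(-9))*(1/140319)) = √(-357568 + (8 - 1*81 - 1575)*(1/140319)) = √(-357568 + (8 - 81 - 1575)*(1/140319)) = √(-357568 - 1648*1/140319) = √(-357568 - 1648/140319) = √(-50173585840/140319) = 4*I*√48891023551965/46773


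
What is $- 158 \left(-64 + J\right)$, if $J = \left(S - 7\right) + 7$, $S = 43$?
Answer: $3318$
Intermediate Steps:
$J = 43$ ($J = \left(43 - 7\right) + 7 = 36 + 7 = 43$)
$- 158 \left(-64 + J\right) = - 158 \left(-64 + 43\right) = \left(-158\right) \left(-21\right) = 3318$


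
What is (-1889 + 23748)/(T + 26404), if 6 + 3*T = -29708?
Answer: 65577/49498 ≈ 1.3248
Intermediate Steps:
T = -29714/3 (T = -2 + (⅓)*(-29708) = -2 - 29708/3 = -29714/3 ≈ -9904.7)
(-1889 + 23748)/(T + 26404) = (-1889 + 23748)/(-29714/3 + 26404) = 21859/(49498/3) = 21859*(3/49498) = 65577/49498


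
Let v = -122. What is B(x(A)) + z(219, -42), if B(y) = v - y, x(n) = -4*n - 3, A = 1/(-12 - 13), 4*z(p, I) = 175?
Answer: -7541/100 ≈ -75.410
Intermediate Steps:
z(p, I) = 175/4 (z(p, I) = (¼)*175 = 175/4)
A = -1/25 (A = 1/(-25) = -1/25 ≈ -0.040000)
x(n) = -3 - 4*n
B(y) = -122 - y
B(x(A)) + z(219, -42) = (-122 - (-3 - 4*(-1/25))) + 175/4 = (-122 - (-3 + 4/25)) + 175/4 = (-122 - 1*(-71/25)) + 175/4 = (-122 + 71/25) + 175/4 = -2979/25 + 175/4 = -7541/100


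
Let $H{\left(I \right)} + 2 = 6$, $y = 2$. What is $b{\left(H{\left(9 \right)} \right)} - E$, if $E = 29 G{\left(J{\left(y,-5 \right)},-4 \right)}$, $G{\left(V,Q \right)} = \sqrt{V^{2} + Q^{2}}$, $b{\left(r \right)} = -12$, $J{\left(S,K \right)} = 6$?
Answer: $-12 - 58 \sqrt{13} \approx -221.12$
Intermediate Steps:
$H{\left(I \right)} = 4$ ($H{\left(I \right)} = -2 + 6 = 4$)
$G{\left(V,Q \right)} = \sqrt{Q^{2} + V^{2}}$
$E = 58 \sqrt{13}$ ($E = 29 \sqrt{\left(-4\right)^{2} + 6^{2}} = 29 \sqrt{16 + 36} = 29 \sqrt{52} = 29 \cdot 2 \sqrt{13} = 58 \sqrt{13} \approx 209.12$)
$b{\left(H{\left(9 \right)} \right)} - E = -12 - 58 \sqrt{13}$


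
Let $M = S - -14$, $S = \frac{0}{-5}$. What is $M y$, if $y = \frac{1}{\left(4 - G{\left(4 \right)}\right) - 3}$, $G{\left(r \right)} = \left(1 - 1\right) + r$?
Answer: $- \frac{14}{3} \approx -4.6667$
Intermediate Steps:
$S = 0$ ($S = 0 \left(- \frac{1}{5}\right) = 0$)
$G{\left(r \right)} = r$ ($G{\left(r \right)} = 0 + r = r$)
$y = - \frac{1}{3}$ ($y = \frac{1}{\left(4 - 4\right) - 3} = \frac{1}{0 - 3} = \frac{1}{-3} = - \frac{1}{3} \approx -0.33333$)
$M = 14$ ($M = 0 - -14 = 0 + 14 = 14$)
$M y = 14 \left(- \frac{1}{3}\right) = - \frac{14}{3}$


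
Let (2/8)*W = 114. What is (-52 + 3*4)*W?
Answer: -18240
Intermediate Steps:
W = 456 (W = 4*114 = 456)
(-52 + 3*4)*W = (-52 + 3*4)*456 = (-52 + 12)*456 = -40*456 = -18240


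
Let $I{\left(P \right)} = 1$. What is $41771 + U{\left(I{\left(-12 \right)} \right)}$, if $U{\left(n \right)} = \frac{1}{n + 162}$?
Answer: $\frac{6808674}{163} \approx 41771.0$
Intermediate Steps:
$U{\left(n \right)} = \frac{1}{162 + n}$
$41771 + U{\left(I{\left(-12 \right)} \right)} = 41771 + \frac{1}{162 + 1} = 41771 + \frac{1}{163} = \frac{6808674}{163}$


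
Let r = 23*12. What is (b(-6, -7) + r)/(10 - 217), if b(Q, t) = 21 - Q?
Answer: -101/69 ≈ -1.4638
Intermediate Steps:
r = 276
(b(-6, -7) + r)/(10 - 217) = ((21 - 1*(-6)) + 276)/(10 - 217) = ((21 + 6) + 276)/(-207) = (27 + 276)*(-1/207) = 303*(-1/207) = -101/69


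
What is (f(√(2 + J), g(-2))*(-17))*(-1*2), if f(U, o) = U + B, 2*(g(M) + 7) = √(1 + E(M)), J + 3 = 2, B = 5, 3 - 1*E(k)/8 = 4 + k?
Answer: 204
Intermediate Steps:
E(k) = -8 - 8*k (E(k) = 24 - 8*(4 + k) = 24 + (-32 - 8*k) = -8 - 8*k)
J = -1 (J = -3 + 2 = -1)
g(M) = -7 + √(-7 - 8*M)/2 (g(M) = -7 + √(1 + (-8 - 8*M))/2 = -7 + √(-7 - 8*M)/2)
f(U, o) = 5 + U (f(U, o) = U + 5 = 5 + U)
(f(√(2 + J), g(-2))*(-17))*(-1*2) = ((5 + √(2 - 1))*(-17))*(-1*2) = ((5 + √1)*(-17))*(-2) = ((5 + 1)*(-17))*(-2) = (6*(-17))*(-2) = -102*(-2) = 204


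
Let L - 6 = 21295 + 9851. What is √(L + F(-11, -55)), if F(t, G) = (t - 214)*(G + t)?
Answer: √46002 ≈ 214.48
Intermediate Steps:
F(t, G) = (-214 + t)*(G + t)
L = 31152 (L = 6 + (21295 + 9851) = 6 + 31146 = 31152)
√(L + F(-11, -55)) = √(31152 + ((-11)² - 214*(-55) - 214*(-11) - 55*(-11))) = √(31152 + (121 + 11770 + 2354 + 605)) = √(31152 + 14850) = √46002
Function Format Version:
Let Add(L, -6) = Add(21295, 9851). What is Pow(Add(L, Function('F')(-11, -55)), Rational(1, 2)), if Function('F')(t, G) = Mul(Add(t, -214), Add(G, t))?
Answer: Pow(46002, Rational(1, 2)) ≈ 214.48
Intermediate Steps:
Function('F')(t, G) = Mul(Add(-214, t), Add(G, t))
L = 31152 (L = Add(6, Add(21295, 9851)) = Add(6, 31146) = 31152)
Pow(Add(L, Function('F')(-11, -55)), Rational(1, 2)) = Pow(Add(31152, Add(Pow(-11, 2), Mul(-214, -55), Mul(-214, -11), Mul(-55, -11))), Rational(1, 2)) = Pow(Add(31152, Add(121, 11770, 2354, 605)), Rational(1, 2)) = Pow(Add(31152, 14850), Rational(1, 2)) = Pow(46002, Rational(1, 2))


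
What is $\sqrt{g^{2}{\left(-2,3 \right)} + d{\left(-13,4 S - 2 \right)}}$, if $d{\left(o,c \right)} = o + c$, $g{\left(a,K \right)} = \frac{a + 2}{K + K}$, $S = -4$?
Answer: $i \sqrt{31} \approx 5.5678 i$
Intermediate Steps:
$g{\left(a,K \right)} = \frac{2 + a}{2 K}$
$d{\left(o,c \right)} = c + o$
$\sqrt{g^{2}{\left(-2,3 \right)} + d{\left(-13,4 S - 2 \right)}} = \sqrt{\left(\frac{2 - 2}{2 \cdot 3}\right)^{2} + \left(\left(4 \left(-4\right) - 2\right) - 13\right)} = \sqrt{\left(\frac{1}{2} \cdot \frac{1}{3} \cdot 0\right)^{2} - 31} = \sqrt{0^{2} - 31} = \sqrt{0 - 31} = \sqrt{-31} = i \sqrt{31}$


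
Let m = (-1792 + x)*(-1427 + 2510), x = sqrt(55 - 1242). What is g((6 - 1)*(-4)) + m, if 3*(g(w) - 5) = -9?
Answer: -1940734 + 1083*I*sqrt(1187) ≈ -1.9407e+6 + 37312.0*I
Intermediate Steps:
x = I*sqrt(1187) (x = sqrt(-1187) = I*sqrt(1187) ≈ 34.453*I)
g(w) = 2 (g(w) = 5 + (1/3)*(-9) = 5 - 3 = 2)
m = -1940736 + 1083*I*sqrt(1187) (m = (-1792 + I*sqrt(1187))*(-1427 + 2510) = (-1792 + I*sqrt(1187))*1083 = -1940736 + 1083*I*sqrt(1187) ≈ -1.9407e+6 + 37312.0*I)
g((6 - 1)*(-4)) + m = 2 + (-1940736 + 1083*I*sqrt(1187)) = -1940734 + 1083*I*sqrt(1187)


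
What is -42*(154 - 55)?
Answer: -4158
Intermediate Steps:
-42*(154 - 55) = -42*99 = -4158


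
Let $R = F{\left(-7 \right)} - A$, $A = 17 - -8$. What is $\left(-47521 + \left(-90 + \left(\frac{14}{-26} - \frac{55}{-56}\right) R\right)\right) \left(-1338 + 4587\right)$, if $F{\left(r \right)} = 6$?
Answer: $- \frac{112632904305}{728} \approx -1.5472 \cdot 10^{8}$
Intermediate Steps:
$A = 25$ ($A = 17 + 8 = 25$)
$R = -19$ ($R = 6 - 25 = -19$)
$\left(-47521 + \left(-90 + \left(\frac{14}{-26} - \frac{55}{-56}\right) R\right)\right) \left(-1338 + 4587\right) = \left(-47521 - \left(90 - \left(\frac{14}{-26} - \frac{55}{-56}\right) \left(-19\right)\right)\right) \left(-1338 + 4587\right) = \left(-47521 - \left(90 - \left(14 \left(- \frac{1}{26}\right) - - \frac{55}{56}\right) \left(-19\right)\right)\right) 3249 = \left(-47521 - \left(90 - \left(- \frac{7}{13} + \frac{55}{56}\right) \left(-19\right)\right)\right) 3249 = \left(-47521 + \left(-90 + \frac{323}{728} \left(-19\right)\right)\right) 3249 = \left(-47521 - \frac{71657}{728}\right) 3249 = \left(- \frac{34666945}{728}\right) 3249 = - \frac{112632904305}{728}$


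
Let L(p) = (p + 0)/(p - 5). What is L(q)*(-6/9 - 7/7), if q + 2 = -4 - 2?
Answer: -40/39 ≈ -1.0256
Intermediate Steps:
q = -8 (q = -2 + (-4 - 2) = -2 - 6 = -8)
L(p) = p/(-5 + p)
L(q)*(-6/9 - 7/7) = (-8/(-5 - 8))*(-6/9 - 7/7) = (-8/(-13))*(-6*1/9 - 7*1/7) = (-8*(-1/13))*(-2/3 - 1) = (8/13)*(-5/3) = -40/39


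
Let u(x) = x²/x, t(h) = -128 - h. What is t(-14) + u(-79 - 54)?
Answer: -247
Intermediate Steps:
u(x) = x
t(-14) + u(-79 - 54) = (-128 - 1*(-14)) + (-79 - 54) = (-128 + 14) - 133 = -114 - 133 = -247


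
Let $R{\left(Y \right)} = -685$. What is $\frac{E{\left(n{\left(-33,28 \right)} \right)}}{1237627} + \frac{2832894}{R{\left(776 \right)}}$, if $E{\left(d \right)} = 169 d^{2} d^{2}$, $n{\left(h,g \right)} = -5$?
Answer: $- \frac{3505993749413}{847774495} \approx -4135.5$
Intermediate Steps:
$E{\left(d \right)} = 169 d^{4}$
$\frac{E{\left(n{\left(-33,28 \right)} \right)}}{1237627} + \frac{2832894}{R{\left(776 \right)}} = \frac{169 \left(-5\right)^{4}}{1237627} + \frac{2832894}{-685} = 169 \cdot 625 \cdot \frac{1}{1237627} + 2832894 \left(- \frac{1}{685}\right) = 105625 \cdot \frac{1}{1237627} - \frac{2832894}{685} = \frac{105625}{1237627} - \frac{2832894}{685} = - \frac{3505993749413}{847774495}$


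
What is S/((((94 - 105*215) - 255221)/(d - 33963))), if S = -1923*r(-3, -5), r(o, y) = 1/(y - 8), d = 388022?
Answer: -680855457/3610126 ≈ -188.60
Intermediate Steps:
r(o, y) = 1/(-8 + y)
S = 1923/13 (S = -1923/(-8 - 5) = -1923/(-13) = -1923*(-1/13) = 1923/13 ≈ 147.92)
S/((((94 - 105*215) - 255221)/(d - 33963))) = 1923/(13*((((94 - 105*215) - 255221)/(388022 - 33963)))) = 1923/(13*((((94 - 22575) - 255221)/354059))) = 1923/(13*(((-22481 - 255221)*(1/354059)))) = 1923/(13*((-277702*1/354059))) = 1923/(13*(-277702/354059)) = (1923/13)*(-354059/277702) = -680855457/3610126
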